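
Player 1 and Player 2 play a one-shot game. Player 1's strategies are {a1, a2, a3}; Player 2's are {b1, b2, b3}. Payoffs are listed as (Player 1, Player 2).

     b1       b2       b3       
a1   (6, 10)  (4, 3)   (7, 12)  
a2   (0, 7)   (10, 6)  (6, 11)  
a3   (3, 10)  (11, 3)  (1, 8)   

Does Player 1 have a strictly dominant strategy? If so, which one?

A strategy is strictly dominant if it gives Player 1 a strictly higher payoff than every other strategy, against every choice by the opponent.
a1 is not dominant: against b2, a2 gives 10 > 4.
a2 is not dominant: against b1, a1 gives 6 > 0.
a3 is not dominant: against b1, a1 gives 6 > 3.
No single strategy is best against every opponent action.

None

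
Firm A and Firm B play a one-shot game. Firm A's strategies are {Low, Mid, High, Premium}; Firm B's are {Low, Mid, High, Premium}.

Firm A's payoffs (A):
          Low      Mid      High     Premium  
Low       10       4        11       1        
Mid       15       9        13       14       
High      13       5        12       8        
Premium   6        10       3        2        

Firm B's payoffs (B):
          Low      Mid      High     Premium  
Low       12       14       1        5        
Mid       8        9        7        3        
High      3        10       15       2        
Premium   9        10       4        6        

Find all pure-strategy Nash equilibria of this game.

Find each player's best response to every opponent strategy; NE are the intersections.
Firm A's best responses — vs Low: Mid (payoff 15); vs Mid: Premium (payoff 10); vs High: Mid (payoff 13); vs Premium: Mid (payoff 14).
Firm B's best responses — vs Low: Mid (payoff 14); vs Mid: Mid (payoff 9); vs High: High (payoff 15); vs Premium: Mid (payoff 10).
The only mutual best response is (Premium, Mid); neither player gains by switching there.

(Premium, Mid)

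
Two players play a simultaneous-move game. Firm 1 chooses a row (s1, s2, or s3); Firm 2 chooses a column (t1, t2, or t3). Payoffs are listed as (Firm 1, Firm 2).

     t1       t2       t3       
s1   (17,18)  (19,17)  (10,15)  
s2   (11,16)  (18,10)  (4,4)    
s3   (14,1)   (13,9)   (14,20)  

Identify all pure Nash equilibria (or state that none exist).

(s1, t1) and (s3, t3)

Check mutual best responses: a cell is a NE iff neither player can gain by unilaterally deviating.
Firm 1's best responses — vs t1: s1 (payoff 17); vs t2: s1 (payoff 19); vs t3: s3 (payoff 14).
Firm 2's best responses — vs s1: t1 (payoff 18); vs s2: t1 (payoff 16); vs s3: t3 (payoff 20).
Mutual best responses occur at (s1, t1) and (s3, t3); at each, neither player gains by switching.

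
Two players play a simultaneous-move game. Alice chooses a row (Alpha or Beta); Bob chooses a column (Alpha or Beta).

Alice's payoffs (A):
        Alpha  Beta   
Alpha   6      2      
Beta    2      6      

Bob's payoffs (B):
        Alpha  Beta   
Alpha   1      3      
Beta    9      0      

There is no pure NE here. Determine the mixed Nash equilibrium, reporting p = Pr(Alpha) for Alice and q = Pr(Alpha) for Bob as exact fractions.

In a mixed NE each player is indifferent between their pure strategies, so the opponent's mix sets the indifference.
Bob indifferent between Alpha and Beta: p·1 + (1−p)·9 = p·3 + (1−p)·0 ⟹ 9 + (-8)p = 0 + 3p ⟹ p = 9/11.
Alice indifferent between Alpha and Beta: q·6 + (1−q)·2 = q·2 + (1−q)·6 ⟹ 2 + 4q = 6 + (-4)q ⟹ q = 1/2.

p = 9/11, q = 1/2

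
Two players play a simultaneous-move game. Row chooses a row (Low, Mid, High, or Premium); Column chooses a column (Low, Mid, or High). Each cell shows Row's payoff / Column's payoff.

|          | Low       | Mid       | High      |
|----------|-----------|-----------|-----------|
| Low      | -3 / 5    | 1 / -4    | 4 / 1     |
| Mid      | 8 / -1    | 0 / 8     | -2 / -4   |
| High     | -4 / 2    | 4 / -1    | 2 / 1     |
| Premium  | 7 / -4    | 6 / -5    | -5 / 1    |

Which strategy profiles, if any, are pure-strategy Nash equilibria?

A profile is a Nash equilibrium when each player is best-responding to the other.
Row's best responses — vs Low: Mid (payoff 8); vs Mid: Premium (payoff 6); vs High: Low (payoff 4).
Column's best responses — vs Low: Low (payoff 5); vs Mid: Mid (payoff 8); vs High: Low (payoff 2); vs Premium: High (payoff 1).
No cell has both players best-responding. For instance, Row's best reply to Low is Mid, but against Mid Column prefers Mid over Low.

There is no pure-strategy Nash equilibrium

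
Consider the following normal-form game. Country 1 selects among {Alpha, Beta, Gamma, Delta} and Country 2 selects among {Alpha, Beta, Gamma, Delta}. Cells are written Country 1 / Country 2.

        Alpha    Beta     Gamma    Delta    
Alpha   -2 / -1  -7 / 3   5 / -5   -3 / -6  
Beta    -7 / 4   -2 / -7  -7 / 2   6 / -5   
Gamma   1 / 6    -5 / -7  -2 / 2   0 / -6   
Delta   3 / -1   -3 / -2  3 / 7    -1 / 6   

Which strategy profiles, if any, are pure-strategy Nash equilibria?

No pure-strategy Nash equilibrium

Find each player's best response to every opponent strategy; NE are the intersections.
Country 1's best responses — vs Alpha: Delta (payoff 3); vs Beta: Beta (payoff -2); vs Gamma: Alpha (payoff 5); vs Delta: Beta (payoff 6).
Country 2's best responses — vs Alpha: Beta (payoff 3); vs Beta: Alpha (payoff 4); vs Gamma: Alpha (payoff 6); vs Delta: Gamma (payoff 7).
No cell has both players best-responding. For instance, Country 1's best reply to Alpha is Delta, but against Delta Country 2 prefers Gamma over Alpha.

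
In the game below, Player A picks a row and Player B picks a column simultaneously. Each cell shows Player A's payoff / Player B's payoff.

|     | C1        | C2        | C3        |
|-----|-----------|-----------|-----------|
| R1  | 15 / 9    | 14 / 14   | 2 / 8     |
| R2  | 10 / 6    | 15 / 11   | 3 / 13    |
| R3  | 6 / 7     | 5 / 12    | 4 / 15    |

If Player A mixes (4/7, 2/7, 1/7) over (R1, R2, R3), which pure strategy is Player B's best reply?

Player B's best reply maximizes expected payoff against the mix.
C1: (4/7)·9 + (2/7)·6 + (1/7)·7 = 55/7
C2: (4/7)·14 + (2/7)·11 + (1/7)·12 = 90/7
C3: (4/7)·8 + (2/7)·13 + (1/7)·15 = 73/7
Highest expected payoff is 90/7, from C2.

C2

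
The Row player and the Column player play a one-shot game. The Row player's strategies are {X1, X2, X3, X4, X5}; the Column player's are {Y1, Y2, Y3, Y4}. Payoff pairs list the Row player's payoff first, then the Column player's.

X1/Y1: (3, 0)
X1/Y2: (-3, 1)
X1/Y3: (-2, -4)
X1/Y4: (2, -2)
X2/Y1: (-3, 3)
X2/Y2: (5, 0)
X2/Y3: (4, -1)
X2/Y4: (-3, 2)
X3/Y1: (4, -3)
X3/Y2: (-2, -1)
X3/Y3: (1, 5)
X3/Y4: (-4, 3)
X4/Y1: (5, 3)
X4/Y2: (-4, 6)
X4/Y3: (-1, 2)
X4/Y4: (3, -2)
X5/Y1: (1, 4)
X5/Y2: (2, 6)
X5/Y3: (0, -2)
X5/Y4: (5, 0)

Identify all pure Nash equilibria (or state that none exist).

Find each player's best response to every opponent strategy; NE are the intersections.
The Row player's best responses — vs Y1: X4 (payoff 5); vs Y2: X2 (payoff 5); vs Y3: X2 (payoff 4); vs Y4: X5 (payoff 5).
The Column player's best responses — vs X1: Y2 (payoff 1); vs X2: Y1 (payoff 3); vs X3: Y3 (payoff 5); vs X4: Y2 (payoff 6); vs X5: Y2 (payoff 6).
No cell has both players best-responding. For instance, the Row player's best reply to Y4 is X5, but against X5 the Column player prefers Y2 over Y4.

There is no pure-strategy Nash equilibrium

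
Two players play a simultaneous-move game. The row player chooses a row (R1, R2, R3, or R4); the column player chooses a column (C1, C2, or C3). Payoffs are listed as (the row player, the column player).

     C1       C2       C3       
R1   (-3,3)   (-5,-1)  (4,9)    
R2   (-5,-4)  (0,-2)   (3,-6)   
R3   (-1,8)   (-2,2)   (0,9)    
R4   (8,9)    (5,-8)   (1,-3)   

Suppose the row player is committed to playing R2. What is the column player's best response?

With the row player fixed at R2, the column player's payoffs are: C1 → -4, C2 → -2, C3 → -6.
The maximum is -2, achieved by C2.

C2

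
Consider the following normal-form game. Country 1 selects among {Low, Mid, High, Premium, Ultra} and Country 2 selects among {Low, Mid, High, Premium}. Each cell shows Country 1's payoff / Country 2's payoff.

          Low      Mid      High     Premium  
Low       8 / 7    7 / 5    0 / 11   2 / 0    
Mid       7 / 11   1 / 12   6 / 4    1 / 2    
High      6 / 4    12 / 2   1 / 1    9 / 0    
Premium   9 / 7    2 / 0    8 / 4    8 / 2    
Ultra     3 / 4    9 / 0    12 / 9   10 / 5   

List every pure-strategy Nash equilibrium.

Check mutual best responses: a cell is a NE iff neither player can gain by unilaterally deviating.
Country 1's best responses — vs Low: Premium (payoff 9); vs Mid: High (payoff 12); vs High: Ultra (payoff 12); vs Premium: Ultra (payoff 10).
Country 2's best responses — vs Low: High (payoff 11); vs Mid: Mid (payoff 12); vs High: Low (payoff 4); vs Premium: Low (payoff 7); vs Ultra: High (payoff 9).
Mutual best responses occur at (Premium, Low) and (Ultra, High); at each, neither player gains by switching.

(Premium, Low) and (Ultra, High)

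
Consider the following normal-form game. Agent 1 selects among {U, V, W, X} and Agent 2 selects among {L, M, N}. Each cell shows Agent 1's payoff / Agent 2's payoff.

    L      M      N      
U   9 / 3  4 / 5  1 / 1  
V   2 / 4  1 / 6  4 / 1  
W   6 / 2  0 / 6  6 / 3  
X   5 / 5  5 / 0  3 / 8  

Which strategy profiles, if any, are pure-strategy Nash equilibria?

None

Find each player's best response to every opponent strategy; NE are the intersections.
Agent 1's best responses — vs L: U (payoff 9); vs M: X (payoff 5); vs N: W (payoff 6).
Agent 2's best responses — vs U: M (payoff 5); vs V: M (payoff 6); vs W: M (payoff 6); vs X: N (payoff 8).
No cell has both players best-responding. For instance, Agent 1's best reply to M is X, but against X Agent 2 prefers N over M.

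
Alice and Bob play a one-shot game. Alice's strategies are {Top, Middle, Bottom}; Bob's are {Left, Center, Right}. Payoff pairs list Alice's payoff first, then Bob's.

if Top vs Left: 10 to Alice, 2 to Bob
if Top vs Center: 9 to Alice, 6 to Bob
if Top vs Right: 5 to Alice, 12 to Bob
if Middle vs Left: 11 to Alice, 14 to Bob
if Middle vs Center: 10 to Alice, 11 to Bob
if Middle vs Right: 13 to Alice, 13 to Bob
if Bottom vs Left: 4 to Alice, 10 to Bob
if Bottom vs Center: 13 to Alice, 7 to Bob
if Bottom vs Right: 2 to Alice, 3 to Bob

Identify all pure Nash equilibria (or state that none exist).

(Middle, Left)

A profile is a Nash equilibrium when each player is best-responding to the other.
Alice's best responses — vs Left: Middle (payoff 11); vs Center: Bottom (payoff 13); vs Right: Middle (payoff 13).
Bob's best responses — vs Top: Right (payoff 12); vs Middle: Left (payoff 14); vs Bottom: Left (payoff 10).
The only mutual best response is (Middle, Left); neither player gains by switching there.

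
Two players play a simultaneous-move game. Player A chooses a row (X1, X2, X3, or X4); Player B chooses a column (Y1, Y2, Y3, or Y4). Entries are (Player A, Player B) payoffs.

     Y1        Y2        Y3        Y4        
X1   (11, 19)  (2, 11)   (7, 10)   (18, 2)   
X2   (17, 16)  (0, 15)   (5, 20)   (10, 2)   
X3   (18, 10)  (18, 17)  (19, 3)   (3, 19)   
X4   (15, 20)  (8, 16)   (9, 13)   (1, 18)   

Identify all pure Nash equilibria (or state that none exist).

No pure-strategy Nash equilibrium

A profile is a Nash equilibrium when each player is best-responding to the other.
Player A's best responses — vs Y1: X3 (payoff 18); vs Y2: X3 (payoff 18); vs Y3: X3 (payoff 19); vs Y4: X1 (payoff 18).
Player B's best responses — vs X1: Y1 (payoff 19); vs X2: Y3 (payoff 20); vs X3: Y4 (payoff 19); vs X4: Y1 (payoff 20).
No cell has both players best-responding. For instance, Player A's best reply to Y3 is X3, but against X3 Player B prefers Y4 over Y3.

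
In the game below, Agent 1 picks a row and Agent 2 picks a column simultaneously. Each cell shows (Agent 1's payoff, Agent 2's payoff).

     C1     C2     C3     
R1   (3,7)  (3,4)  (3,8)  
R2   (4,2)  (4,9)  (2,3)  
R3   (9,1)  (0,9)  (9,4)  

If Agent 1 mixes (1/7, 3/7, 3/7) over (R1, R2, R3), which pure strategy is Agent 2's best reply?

Compute Agent 2's expected payoff from each pure strategy against the given mix.
C1: (1/7)·7 + (3/7)·2 + (3/7)·1 = 16/7
C2: (1/7)·4 + (3/7)·9 + (3/7)·9 = 58/7
C3: (1/7)·8 + (3/7)·3 + (3/7)·4 = 29/7
Highest expected payoff is 58/7, from C2.

C2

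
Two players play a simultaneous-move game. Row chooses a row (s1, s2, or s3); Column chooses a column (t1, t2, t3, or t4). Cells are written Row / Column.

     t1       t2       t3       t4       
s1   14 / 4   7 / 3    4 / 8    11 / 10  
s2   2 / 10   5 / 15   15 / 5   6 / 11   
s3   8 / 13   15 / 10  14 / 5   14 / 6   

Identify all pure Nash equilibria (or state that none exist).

None

Find each player's best response to every opponent strategy; NE are the intersections.
Row's best responses — vs t1: s1 (payoff 14); vs t2: s3 (payoff 15); vs t3: s2 (payoff 15); vs t4: s3 (payoff 14).
Column's best responses — vs s1: t4 (payoff 10); vs s2: t2 (payoff 15); vs s3: t1 (payoff 13).
No cell has both players best-responding. For instance, Row's best reply to t2 is s3, but against s3 Column prefers t1 over t2.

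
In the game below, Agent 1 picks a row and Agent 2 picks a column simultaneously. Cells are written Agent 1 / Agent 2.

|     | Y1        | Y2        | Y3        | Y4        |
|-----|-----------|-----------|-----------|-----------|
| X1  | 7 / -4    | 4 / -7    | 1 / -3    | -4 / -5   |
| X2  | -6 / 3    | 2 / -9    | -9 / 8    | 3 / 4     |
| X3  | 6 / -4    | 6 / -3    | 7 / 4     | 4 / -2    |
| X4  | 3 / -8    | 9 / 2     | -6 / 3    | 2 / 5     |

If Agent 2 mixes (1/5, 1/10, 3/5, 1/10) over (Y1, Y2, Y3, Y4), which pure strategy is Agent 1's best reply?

Agent 1's best reply maximizes expected payoff against the mix.
X1: (1/5)·7 + (1/10)·4 + (3/5)·1 + (1/10)·(-4) = 2
X2: (1/5)·(-6) + (1/10)·2 + (3/5)·(-9) + (1/10)·3 = -61/10
X3: (1/5)·6 + (1/10)·6 + (3/5)·7 + (1/10)·4 = 32/5
X4: (1/5)·3 + (1/10)·9 + (3/5)·(-6) + (1/10)·2 = -19/10
Highest expected payoff is 32/5, from X3.

X3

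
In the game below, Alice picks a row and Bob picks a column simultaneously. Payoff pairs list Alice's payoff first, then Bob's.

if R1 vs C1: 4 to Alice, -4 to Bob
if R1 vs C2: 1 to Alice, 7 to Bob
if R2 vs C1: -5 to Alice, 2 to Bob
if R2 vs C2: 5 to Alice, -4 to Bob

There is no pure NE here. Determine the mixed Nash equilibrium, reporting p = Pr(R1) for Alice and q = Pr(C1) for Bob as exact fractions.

p = 6/17, q = 4/13

In a mixed NE each player is indifferent between their pure strategies, so the opponent's mix sets the indifference.
Bob indifferent between C1 and C2: p·(-4) + (1−p)·2 = p·7 + (1−p)·(-4) ⟹ 2 + (-6)p = (-4) + 11p ⟹ p = 6/17.
Alice indifferent between R1 and R2: q·4 + (1−q)·1 = q·(-5) + (1−q)·5 ⟹ 1 + 3q = 5 + (-10)q ⟹ q = 4/13.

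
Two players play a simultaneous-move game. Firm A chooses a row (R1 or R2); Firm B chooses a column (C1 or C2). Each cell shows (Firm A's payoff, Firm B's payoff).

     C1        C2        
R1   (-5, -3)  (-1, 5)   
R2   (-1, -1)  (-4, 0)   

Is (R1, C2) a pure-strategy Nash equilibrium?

Yes

Holding Firm B at C2: Firm A gets -1 from R1, versus -4 from R2. No profitable deviation for Firm A.
Holding Firm A at R1: Firm B gets 5 from C2, versus -3 from C1. No profitable deviation for Firm B either.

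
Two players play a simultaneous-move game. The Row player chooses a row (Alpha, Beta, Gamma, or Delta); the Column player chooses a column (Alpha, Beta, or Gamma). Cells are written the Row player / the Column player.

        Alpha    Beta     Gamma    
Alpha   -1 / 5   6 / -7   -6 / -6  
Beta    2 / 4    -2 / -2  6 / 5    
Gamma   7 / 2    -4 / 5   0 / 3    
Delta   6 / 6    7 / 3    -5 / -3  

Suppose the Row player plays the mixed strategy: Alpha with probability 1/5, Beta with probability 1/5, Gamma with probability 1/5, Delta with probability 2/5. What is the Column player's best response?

The Column player's best reply maximizes expected payoff against the mix.
Alpha: (1/5)·5 + (1/5)·4 + (1/5)·2 + (2/5)·6 = 23/5
Beta: (1/5)·(-7) + (1/5)·(-2) + (1/5)·5 + (2/5)·3 = 2/5
Gamma: (1/5)·(-6) + (1/5)·5 + (1/5)·3 + (2/5)·(-3) = -4/5
Highest expected payoff is 23/5, from Alpha.

Alpha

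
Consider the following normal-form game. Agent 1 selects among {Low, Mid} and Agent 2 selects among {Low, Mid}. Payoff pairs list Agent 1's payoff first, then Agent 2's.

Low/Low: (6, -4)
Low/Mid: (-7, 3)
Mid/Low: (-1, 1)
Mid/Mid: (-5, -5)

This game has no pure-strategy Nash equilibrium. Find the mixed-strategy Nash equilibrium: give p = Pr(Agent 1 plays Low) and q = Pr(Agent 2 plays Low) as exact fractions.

p = 6/13, q = 2/9

In a mixed NE each player is indifferent between their pure strategies, so the opponent's mix sets the indifference.
Agent 2 indifferent between Low and Mid: p·(-4) + (1−p)·1 = p·3 + (1−p)·(-5) ⟹ 1 + (-5)p = (-5) + 8p ⟹ p = 6/13.
Agent 1 indifferent between Low and Mid: q·6 + (1−q)·(-7) = q·(-1) + (1−q)·(-5) ⟹ (-7) + 13q = (-5) + 4q ⟹ q = 2/9.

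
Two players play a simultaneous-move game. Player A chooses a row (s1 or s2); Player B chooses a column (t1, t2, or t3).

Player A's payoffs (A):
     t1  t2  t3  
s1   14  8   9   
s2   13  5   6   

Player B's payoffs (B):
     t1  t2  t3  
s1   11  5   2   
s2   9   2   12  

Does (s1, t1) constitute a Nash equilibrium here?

Holding Player B at t1: Player A gets 14 from s1, versus 13 from s2. No profitable deviation for Player A.
Holding Player A at s1: Player B gets 11 from t1, versus 5 from t2, 2 from t3. No profitable deviation for Player B either.

Yes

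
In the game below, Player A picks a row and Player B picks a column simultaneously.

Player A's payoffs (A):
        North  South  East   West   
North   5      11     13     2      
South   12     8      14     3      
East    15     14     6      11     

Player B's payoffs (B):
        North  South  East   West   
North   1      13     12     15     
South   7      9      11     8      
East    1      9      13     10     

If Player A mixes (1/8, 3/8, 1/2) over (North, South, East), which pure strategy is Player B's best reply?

Player B's best reply maximizes expected payoff against the mix.
North: (1/8)·1 + (3/8)·7 + (1/2)·1 = 13/4
South: (1/8)·13 + (3/8)·9 + (1/2)·9 = 19/2
East: (1/8)·12 + (3/8)·11 + (1/2)·13 = 97/8
West: (1/8)·15 + (3/8)·8 + (1/2)·10 = 79/8
Highest expected payoff is 97/8, from East.

East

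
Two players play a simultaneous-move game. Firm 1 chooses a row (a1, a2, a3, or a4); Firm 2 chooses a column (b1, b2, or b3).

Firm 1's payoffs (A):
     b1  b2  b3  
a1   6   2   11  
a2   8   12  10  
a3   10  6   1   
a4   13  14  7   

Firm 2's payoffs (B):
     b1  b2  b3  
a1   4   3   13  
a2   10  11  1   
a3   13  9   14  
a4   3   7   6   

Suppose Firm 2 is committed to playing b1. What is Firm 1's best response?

a4

With Firm 2 fixed at b1, Firm 1's payoffs are: a1 → 6, a2 → 8, a3 → 10, a4 → 13.
The maximum is 13, achieved by a4.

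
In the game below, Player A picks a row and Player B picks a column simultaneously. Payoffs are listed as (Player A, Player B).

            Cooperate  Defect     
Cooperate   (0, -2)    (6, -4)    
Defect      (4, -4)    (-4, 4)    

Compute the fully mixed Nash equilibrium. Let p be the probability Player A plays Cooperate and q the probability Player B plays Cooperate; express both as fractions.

p = 4/5, q = 5/7

In a mixed NE each player is indifferent between their pure strategies, so the opponent's mix sets the indifference.
Player B indifferent between Cooperate and Defect: p·(-2) + (1−p)·(-4) = p·(-4) + (1−p)·4 ⟹ (-4) + 2p = 4 + (-8)p ⟹ p = 4/5.
Player A indifferent between Cooperate and Defect: q·0 + (1−q)·6 = q·4 + (1−q)·(-4) ⟹ 6 + (-6)q = (-4) + 8q ⟹ q = 5/7.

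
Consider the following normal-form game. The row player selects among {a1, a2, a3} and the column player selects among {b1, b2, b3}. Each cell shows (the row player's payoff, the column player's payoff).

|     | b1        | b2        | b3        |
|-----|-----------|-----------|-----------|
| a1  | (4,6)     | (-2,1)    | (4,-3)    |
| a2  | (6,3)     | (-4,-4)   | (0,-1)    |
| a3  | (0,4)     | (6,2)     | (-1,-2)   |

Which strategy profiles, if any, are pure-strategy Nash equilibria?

A profile is a Nash equilibrium when each player is best-responding to the other.
The row player's best responses — vs b1: a2 (payoff 6); vs b2: a3 (payoff 6); vs b3: a1 (payoff 4).
The column player's best responses — vs a1: b1 (payoff 6); vs a2: b1 (payoff 3); vs a3: b1 (payoff 4).
The only mutual best response is (a2, b1); neither player gains by switching there.

(a2, b1)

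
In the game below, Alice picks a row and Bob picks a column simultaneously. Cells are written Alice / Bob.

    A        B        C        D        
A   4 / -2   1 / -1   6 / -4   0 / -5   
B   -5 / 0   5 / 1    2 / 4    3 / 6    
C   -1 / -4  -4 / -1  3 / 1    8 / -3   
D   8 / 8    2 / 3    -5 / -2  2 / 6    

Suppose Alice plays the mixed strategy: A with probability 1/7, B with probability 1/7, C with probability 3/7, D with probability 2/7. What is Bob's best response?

D

Compute Bob's expected payoff from each pure strategy against the given mix.
A: (1/7)·(-2) + (1/7)·0 + (3/7)·(-4) + (2/7)·8 = 2/7
B: (1/7)·(-1) + (1/7)·1 + (3/7)·(-1) + (2/7)·3 = 3/7
C: (1/7)·(-4) + (1/7)·4 + (3/7)·1 + (2/7)·(-2) = -1/7
D: (1/7)·(-5) + (1/7)·6 + (3/7)·(-3) + (2/7)·6 = 4/7
Highest expected payoff is 4/7, from D.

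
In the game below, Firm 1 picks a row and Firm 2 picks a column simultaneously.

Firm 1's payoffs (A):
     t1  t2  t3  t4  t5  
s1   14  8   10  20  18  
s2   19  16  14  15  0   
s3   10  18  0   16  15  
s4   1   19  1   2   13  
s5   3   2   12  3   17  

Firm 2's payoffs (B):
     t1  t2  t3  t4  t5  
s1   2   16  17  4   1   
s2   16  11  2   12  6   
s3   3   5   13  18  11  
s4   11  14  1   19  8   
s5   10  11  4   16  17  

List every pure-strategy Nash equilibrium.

A profile is a Nash equilibrium when each player is best-responding to the other.
Firm 1's best responses — vs t1: s2 (payoff 19); vs t2: s4 (payoff 19); vs t3: s2 (payoff 14); vs t4: s1 (payoff 20); vs t5: s1 (payoff 18).
Firm 2's best responses — vs s1: t3 (payoff 17); vs s2: t1 (payoff 16); vs s3: t4 (payoff 18); vs s4: t4 (payoff 19); vs s5: t5 (payoff 17).
The only mutual best response is (s2, t1); neither player gains by switching there.

(s2, t1)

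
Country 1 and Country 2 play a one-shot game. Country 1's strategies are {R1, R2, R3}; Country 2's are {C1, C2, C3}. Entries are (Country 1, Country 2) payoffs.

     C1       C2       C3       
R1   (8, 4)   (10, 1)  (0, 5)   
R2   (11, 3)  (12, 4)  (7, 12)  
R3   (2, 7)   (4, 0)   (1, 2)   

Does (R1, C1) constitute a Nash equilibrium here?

Holding Country 2 at C1: Country 1 gets 8 from R1 but could get 11 by switching to R2. Country 1 has a profitable deviation.

No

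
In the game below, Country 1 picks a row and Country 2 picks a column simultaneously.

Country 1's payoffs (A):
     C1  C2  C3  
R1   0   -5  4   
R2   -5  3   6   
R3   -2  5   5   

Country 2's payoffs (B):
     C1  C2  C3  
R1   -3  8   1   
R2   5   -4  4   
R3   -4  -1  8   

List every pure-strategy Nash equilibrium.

A profile is a Nash equilibrium when each player is best-responding to the other.
Country 1's best responses — vs C1: R1 (payoff 0); vs C2: R3 (payoff 5); vs C3: R2 (payoff 6).
Country 2's best responses — vs R1: C2 (payoff 8); vs R2: C1 (payoff 5); vs R3: C3 (payoff 8).
No cell has both players best-responding. For instance, Country 1's best reply to C1 is R1, but against R1 Country 2 prefers C2 over C1.

No pure-strategy Nash equilibrium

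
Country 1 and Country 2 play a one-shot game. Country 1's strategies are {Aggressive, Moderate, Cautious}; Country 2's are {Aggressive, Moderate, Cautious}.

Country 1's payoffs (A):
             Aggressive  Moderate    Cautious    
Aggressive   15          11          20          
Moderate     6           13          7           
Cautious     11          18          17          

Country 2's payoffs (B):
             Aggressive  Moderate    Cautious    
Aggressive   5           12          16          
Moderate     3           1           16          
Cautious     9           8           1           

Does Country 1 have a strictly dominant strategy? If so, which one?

A strategy is strictly dominant if it gives Country 1 a strictly higher payoff than every other strategy, against every choice by the opponent.
Aggressive is not dominant: against Moderate, Moderate gives 13 > 11.
Moderate is not dominant: against Aggressive, Aggressive gives 15 > 6.
Cautious is not dominant: against Aggressive, Aggressive gives 15 > 11.
No single strategy is best against every opponent action.

No strictly dominant strategy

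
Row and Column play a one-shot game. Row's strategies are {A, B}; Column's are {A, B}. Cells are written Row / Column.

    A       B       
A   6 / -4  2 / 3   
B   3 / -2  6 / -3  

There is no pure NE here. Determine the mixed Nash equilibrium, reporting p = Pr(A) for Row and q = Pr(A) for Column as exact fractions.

In a mixed NE each player is indifferent between their pure strategies, so the opponent's mix sets the indifference.
Column indifferent between A and B: p·(-4) + (1−p)·(-2) = p·3 + (1−p)·(-3) ⟹ (-2) + (-2)p = (-3) + 6p ⟹ p = 1/8.
Row indifferent between A and B: q·6 + (1−q)·2 = q·3 + (1−q)·6 ⟹ 2 + 4q = 6 + (-3)q ⟹ q = 4/7.

p = 1/8, q = 4/7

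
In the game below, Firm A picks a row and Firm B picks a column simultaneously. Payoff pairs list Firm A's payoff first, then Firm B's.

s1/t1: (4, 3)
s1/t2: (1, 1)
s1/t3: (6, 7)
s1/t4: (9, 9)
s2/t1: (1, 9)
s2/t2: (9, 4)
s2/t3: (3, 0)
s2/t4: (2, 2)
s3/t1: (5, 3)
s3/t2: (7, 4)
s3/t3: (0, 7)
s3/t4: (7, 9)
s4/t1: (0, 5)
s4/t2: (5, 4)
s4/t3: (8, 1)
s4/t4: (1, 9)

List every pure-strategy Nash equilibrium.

(s1, t4)

A profile is a Nash equilibrium when each player is best-responding to the other.
Firm A's best responses — vs t1: s3 (payoff 5); vs t2: s2 (payoff 9); vs t3: s4 (payoff 8); vs t4: s1 (payoff 9).
Firm B's best responses — vs s1: t4 (payoff 9); vs s2: t1 (payoff 9); vs s3: t4 (payoff 9); vs s4: t4 (payoff 9).
The only mutual best response is (s1, t4); neither player gains by switching there.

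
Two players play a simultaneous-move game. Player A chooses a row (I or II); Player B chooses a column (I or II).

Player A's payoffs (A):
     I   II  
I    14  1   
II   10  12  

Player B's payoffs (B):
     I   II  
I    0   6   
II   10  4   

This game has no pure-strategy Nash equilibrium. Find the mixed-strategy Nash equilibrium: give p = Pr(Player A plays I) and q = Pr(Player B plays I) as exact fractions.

In a mixed NE each player is indifferent between their pure strategies, so the opponent's mix sets the indifference.
Player B indifferent between I and II: p·0 + (1−p)·10 = p·6 + (1−p)·4 ⟹ 10 + (-10)p = 4 + 2p ⟹ p = 1/2.
Player A indifferent between I and II: q·14 + (1−q)·1 = q·10 + (1−q)·12 ⟹ 1 + 13q = 12 + (-2)q ⟹ q = 11/15.

p = 1/2, q = 11/15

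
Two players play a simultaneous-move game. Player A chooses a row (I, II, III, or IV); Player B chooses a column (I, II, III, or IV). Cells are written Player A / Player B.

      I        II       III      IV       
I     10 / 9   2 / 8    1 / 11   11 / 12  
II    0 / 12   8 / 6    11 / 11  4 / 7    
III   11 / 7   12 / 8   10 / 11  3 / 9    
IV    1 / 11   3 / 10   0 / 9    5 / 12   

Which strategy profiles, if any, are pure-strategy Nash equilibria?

Find each player's best response to every opponent strategy; NE are the intersections.
Player A's best responses — vs I: III (payoff 11); vs II: III (payoff 12); vs III: II (payoff 11); vs IV: I (payoff 11).
Player B's best responses — vs I: IV (payoff 12); vs II: I (payoff 12); vs III: III (payoff 11); vs IV: IV (payoff 12).
The only mutual best response is (I, IV); neither player gains by switching there.

(I, IV)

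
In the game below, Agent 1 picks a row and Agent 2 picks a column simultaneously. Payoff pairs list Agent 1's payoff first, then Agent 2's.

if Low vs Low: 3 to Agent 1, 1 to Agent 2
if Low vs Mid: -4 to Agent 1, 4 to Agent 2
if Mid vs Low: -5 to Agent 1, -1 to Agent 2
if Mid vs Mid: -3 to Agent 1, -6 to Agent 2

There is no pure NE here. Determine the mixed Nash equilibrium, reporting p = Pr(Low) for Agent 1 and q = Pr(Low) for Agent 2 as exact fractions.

p = 5/8, q = 1/9

In a mixed NE each player is indifferent between their pure strategies, so the opponent's mix sets the indifference.
Agent 2 indifferent between Low and Mid: p·1 + (1−p)·(-1) = p·4 + (1−p)·(-6) ⟹ (-1) + 2p = (-6) + 10p ⟹ p = 5/8.
Agent 1 indifferent between Low and Mid: q·3 + (1−q)·(-4) = q·(-5) + (1−q)·(-3) ⟹ (-4) + 7q = (-3) + (-2)q ⟹ q = 1/9.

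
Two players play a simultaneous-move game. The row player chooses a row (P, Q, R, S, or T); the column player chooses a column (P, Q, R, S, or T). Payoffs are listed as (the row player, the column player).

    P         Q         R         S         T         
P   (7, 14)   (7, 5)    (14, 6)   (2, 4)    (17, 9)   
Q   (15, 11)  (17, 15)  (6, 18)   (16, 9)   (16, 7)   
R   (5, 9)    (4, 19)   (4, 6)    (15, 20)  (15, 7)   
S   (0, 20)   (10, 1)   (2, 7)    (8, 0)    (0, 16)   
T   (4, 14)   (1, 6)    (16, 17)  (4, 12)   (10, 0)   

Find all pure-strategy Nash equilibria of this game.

(T, R)

Check mutual best responses: a cell is a NE iff neither player can gain by unilaterally deviating.
The row player's best responses — vs P: Q (payoff 15); vs Q: Q (payoff 17); vs R: T (payoff 16); vs S: Q (payoff 16); vs T: P (payoff 17).
The column player's best responses — vs P: P (payoff 14); vs Q: R (payoff 18); vs R: S (payoff 20); vs S: P (payoff 20); vs T: R (payoff 17).
The only mutual best response is (T, R); neither player gains by switching there.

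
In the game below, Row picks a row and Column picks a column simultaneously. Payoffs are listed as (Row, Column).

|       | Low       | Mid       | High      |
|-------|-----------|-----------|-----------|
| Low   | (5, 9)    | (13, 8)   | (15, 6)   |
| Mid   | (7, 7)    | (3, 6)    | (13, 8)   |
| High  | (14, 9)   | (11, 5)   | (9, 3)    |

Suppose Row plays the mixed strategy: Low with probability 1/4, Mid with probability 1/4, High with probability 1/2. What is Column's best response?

Low

Compute Column's expected payoff from each pure strategy against the given mix.
Low: (1/4)·9 + (1/4)·7 + (1/2)·9 = 17/2
Mid: (1/4)·8 + (1/4)·6 + (1/2)·5 = 6
High: (1/4)·6 + (1/4)·8 + (1/2)·3 = 5
Highest expected payoff is 17/2, from Low.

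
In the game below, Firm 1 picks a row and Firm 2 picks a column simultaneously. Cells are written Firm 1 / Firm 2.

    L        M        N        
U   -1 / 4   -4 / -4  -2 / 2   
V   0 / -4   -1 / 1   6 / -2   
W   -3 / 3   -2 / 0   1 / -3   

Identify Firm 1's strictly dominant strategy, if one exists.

V

Check whether one of Firm 1's strategies beats all alternatives regardless of what the opponent does.
V strictly dominates: vs L: 0 > each of {-1, -3}; vs M: -1 > each of {-4, -2}; vs N: 6 > each of {-2, 1}.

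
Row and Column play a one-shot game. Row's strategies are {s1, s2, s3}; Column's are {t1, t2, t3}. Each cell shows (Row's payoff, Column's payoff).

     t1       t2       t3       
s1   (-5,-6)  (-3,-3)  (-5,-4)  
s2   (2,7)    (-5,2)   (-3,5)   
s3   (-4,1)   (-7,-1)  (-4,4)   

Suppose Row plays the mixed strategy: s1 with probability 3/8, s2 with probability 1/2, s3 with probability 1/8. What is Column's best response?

t3

Column's best reply maximizes expected payoff against the mix.
t1: (3/8)·(-6) + (1/2)·7 + (1/8)·1 = 11/8
t2: (3/8)·(-3) + (1/2)·2 + (1/8)·(-1) = -1/4
t3: (3/8)·(-4) + (1/2)·5 + (1/8)·4 = 3/2
Highest expected payoff is 3/2, from t3.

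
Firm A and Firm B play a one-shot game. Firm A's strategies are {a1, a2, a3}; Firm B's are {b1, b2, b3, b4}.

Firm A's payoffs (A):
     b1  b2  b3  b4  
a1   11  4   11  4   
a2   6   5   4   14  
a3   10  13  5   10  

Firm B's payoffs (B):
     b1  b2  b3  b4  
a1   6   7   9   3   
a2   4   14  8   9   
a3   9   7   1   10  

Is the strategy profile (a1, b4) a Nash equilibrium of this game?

No

Holding Firm B at b4: Firm A gets 4 from a1 but could get 14 by switching to a2. Firm A has a profitable deviation.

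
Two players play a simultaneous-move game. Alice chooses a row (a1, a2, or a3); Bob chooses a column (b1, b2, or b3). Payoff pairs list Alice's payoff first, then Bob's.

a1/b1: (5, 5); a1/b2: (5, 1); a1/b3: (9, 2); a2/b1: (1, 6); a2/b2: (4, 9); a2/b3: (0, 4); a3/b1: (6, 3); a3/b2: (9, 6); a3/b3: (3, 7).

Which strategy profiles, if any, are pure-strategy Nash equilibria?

No pure-strategy Nash equilibrium

Check mutual best responses: a cell is a NE iff neither player can gain by unilaterally deviating.
Alice's best responses — vs b1: a3 (payoff 6); vs b2: a3 (payoff 9); vs b3: a1 (payoff 9).
Bob's best responses — vs a1: b1 (payoff 5); vs a2: b2 (payoff 9); vs a3: b3 (payoff 7).
No cell has both players best-responding. For instance, Alice's best reply to b1 is a3, but against a3 Bob prefers b3 over b1.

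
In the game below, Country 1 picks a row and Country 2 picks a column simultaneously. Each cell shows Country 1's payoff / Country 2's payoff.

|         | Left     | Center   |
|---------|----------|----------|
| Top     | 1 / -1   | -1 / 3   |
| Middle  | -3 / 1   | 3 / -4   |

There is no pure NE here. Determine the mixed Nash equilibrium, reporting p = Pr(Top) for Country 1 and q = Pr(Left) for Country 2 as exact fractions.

Each player's mixing probability is pinned down by making the *other* player indifferent.
Country 2 indifferent between Left and Center: p·(-1) + (1−p)·1 = p·3 + (1−p)·(-4) ⟹ 1 + (-2)p = (-4) + 7p ⟹ p = 5/9.
Country 1 indifferent between Top and Middle: q·1 + (1−q)·(-1) = q·(-3) + (1−q)·3 ⟹ (-1) + 2q = 3 + (-6)q ⟹ q = 1/2.

p = 5/9, q = 1/2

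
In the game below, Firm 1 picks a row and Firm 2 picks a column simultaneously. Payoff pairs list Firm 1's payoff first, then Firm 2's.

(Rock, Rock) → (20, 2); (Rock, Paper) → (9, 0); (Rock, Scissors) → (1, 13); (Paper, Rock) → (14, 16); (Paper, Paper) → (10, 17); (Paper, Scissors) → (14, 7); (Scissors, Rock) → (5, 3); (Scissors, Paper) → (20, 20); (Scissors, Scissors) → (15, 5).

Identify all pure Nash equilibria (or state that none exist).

Check mutual best responses: a cell is a NE iff neither player can gain by unilaterally deviating.
Firm 1's best responses — vs Rock: Rock (payoff 20); vs Paper: Scissors (payoff 20); vs Scissors: Scissors (payoff 15).
Firm 2's best responses — vs Rock: Scissors (payoff 13); vs Paper: Paper (payoff 17); vs Scissors: Paper (payoff 20).
The only mutual best response is (Scissors, Paper); neither player gains by switching there.

(Scissors, Paper)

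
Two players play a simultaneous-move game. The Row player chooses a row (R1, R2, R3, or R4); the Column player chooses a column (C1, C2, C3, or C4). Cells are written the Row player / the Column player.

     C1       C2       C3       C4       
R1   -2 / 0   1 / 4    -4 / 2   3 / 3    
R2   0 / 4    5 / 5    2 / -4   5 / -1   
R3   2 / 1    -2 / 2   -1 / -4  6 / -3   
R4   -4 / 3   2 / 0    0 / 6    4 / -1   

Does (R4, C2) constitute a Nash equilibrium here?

Holding the Column player at C2: the Row player gets 2 from R4 but could get 5 by switching to R2. The Row player has a profitable deviation.

No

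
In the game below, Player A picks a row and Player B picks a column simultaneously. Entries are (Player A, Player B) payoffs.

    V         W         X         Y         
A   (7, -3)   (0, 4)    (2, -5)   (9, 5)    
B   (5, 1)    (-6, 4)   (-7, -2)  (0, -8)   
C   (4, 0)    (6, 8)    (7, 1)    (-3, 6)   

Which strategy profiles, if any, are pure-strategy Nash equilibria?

(A, Y) and (C, W)

Find each player's best response to every opponent strategy; NE are the intersections.
Player A's best responses — vs V: A (payoff 7); vs W: C (payoff 6); vs X: C (payoff 7); vs Y: A (payoff 9).
Player B's best responses — vs A: Y (payoff 5); vs B: W (payoff 4); vs C: W (payoff 8).
Mutual best responses occur at (A, Y) and (C, W); at each, neither player gains by switching.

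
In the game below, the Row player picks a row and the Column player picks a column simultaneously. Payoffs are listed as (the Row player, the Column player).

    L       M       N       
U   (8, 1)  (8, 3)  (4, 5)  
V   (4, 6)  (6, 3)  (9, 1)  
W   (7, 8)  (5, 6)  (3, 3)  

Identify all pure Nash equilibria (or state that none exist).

Check mutual best responses: a cell is a NE iff neither player can gain by unilaterally deviating.
The Row player's best responses — vs L: U (payoff 8); vs M: U (payoff 8); vs N: V (payoff 9).
The Column player's best responses — vs U: N (payoff 5); vs V: L (payoff 6); vs W: L (payoff 8).
No cell has both players best-responding. For instance, the Row player's best reply to L is U, but against U the Column player prefers N over L.

None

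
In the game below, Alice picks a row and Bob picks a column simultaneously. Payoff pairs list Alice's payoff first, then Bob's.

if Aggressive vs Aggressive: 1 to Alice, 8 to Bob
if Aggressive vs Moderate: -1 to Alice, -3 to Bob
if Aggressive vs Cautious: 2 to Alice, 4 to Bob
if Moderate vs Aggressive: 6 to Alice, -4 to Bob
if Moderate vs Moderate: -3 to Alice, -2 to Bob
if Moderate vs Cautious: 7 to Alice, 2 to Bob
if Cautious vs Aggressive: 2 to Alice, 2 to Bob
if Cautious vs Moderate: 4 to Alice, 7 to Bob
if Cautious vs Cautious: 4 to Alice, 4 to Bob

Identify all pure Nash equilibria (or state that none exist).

(Moderate, Cautious) and (Cautious, Moderate)

Find each player's best response to every opponent strategy; NE are the intersections.
Alice's best responses — vs Aggressive: Moderate (payoff 6); vs Moderate: Cautious (payoff 4); vs Cautious: Moderate (payoff 7).
Bob's best responses — vs Aggressive: Aggressive (payoff 8); vs Moderate: Cautious (payoff 2); vs Cautious: Moderate (payoff 7).
Mutual best responses occur at (Moderate, Cautious) and (Cautious, Moderate); at each, neither player gains by switching.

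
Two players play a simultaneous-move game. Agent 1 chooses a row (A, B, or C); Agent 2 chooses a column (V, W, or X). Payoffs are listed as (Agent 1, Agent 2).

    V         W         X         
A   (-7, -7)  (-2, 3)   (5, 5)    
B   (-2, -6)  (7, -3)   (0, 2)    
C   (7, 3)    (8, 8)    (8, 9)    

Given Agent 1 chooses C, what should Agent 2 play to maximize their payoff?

X

With Agent 1 fixed at C, Agent 2's payoffs are: V → 3, W → 8, X → 9.
The maximum is 9, achieved by X.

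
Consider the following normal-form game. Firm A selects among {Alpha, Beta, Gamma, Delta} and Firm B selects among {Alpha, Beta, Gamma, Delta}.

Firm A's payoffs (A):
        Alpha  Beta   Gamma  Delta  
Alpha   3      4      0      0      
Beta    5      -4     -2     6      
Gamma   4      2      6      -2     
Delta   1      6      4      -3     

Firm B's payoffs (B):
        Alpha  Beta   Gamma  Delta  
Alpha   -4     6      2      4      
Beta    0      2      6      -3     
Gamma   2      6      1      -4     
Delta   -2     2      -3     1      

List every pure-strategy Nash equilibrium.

(Delta, Beta)

Find each player's best response to every opponent strategy; NE are the intersections.
Firm A's best responses — vs Alpha: Beta (payoff 5); vs Beta: Delta (payoff 6); vs Gamma: Gamma (payoff 6); vs Delta: Beta (payoff 6).
Firm B's best responses — vs Alpha: Beta (payoff 6); vs Beta: Gamma (payoff 6); vs Gamma: Beta (payoff 6); vs Delta: Beta (payoff 2).
The only mutual best response is (Delta, Beta); neither player gains by switching there.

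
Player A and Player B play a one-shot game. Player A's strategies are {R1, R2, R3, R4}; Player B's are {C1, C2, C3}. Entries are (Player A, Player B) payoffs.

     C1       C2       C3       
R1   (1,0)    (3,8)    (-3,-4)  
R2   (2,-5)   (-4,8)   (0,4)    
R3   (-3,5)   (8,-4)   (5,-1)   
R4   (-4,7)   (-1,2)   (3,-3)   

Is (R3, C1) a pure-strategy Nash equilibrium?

Holding Player B at C1: Player A gets -3 from R3 but could get 2 by switching to R2. Player A has a profitable deviation.

No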